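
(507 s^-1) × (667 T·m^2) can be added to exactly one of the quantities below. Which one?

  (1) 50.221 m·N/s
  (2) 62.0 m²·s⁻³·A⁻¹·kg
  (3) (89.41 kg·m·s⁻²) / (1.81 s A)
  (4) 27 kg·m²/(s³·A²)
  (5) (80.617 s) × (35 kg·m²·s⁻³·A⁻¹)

Reference: [s⁻¹] · [kg·m²·s⁻²·A⁻¹] = kg·m²·s⁻³·A⁻¹.
Each option:
  (1) N·m·s⁻¹ = kg·m·s⁻²·m·s⁻¹ = kg·m²·s⁻³
  (2) kg·m²·s⁻³·A⁻¹  ← same
  (3) [kg·m·s⁻²] / [s·A] = kg·m·s⁻³·A⁻¹
  (4) kg·m²·s⁻³·A⁻²
  (5) [s] · [kg·m²·s⁻³·A⁻¹] = kg·m²·s⁻²·A⁻¹
Only (2) matches kg·m²·s⁻³·A⁻¹.

(2)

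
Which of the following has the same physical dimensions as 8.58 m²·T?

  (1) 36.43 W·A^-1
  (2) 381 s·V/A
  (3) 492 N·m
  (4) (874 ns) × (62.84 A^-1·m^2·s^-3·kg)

Reference: T·m² = Wb·m⁻²·m² = kg·m²·s⁻²·A⁻¹.
Each option:
  (1) W·A⁻¹ = J·s⁻¹·A⁻¹ = kg·m²·s⁻³·A⁻¹
  (2) V·s·A⁻¹ = J·C⁻¹·s·A⁻¹ = kg·m²·s⁻²·A⁻²
  (3) N·m = kg·m·s⁻²·m = kg·m²·s⁻²
  (4) [s] · [kg·m²·s⁻³·A⁻¹] = kg·m²·s⁻²·A⁻¹  ← same
Only (4) matches kg·m²·s⁻²·A⁻¹.

(4)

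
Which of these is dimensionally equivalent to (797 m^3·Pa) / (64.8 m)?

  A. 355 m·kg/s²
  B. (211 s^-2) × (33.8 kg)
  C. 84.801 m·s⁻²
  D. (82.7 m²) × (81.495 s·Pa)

A.

Reference: [kg·m²·s⁻²] / [m] = kg·m·s⁻².
Each option:
  A. kg·m·s⁻²  ← same
  B. [s⁻²] · [kg] = kg·s⁻²
  C. m·s⁻²
  D. [m²] · [kg·m⁻¹·s⁻¹] = kg·m·s⁻¹
Only A. matches kg·m·s⁻².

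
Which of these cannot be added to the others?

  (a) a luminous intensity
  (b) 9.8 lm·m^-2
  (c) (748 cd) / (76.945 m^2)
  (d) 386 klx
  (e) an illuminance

(a)

Reduce each to base SI dimensions:
  (a) [luminous intensity] = cd
  (b) lm·m⁻² = cd·m⁻² = m⁻²·cd
  (c) [cd] / [m²] = m⁻²·cd
  (d) lx = lm·m⁻² = m⁻²·cd
  (e) [illuminance] = m⁻²·cd
All reduce to m⁻²·cd except (a), which is cd.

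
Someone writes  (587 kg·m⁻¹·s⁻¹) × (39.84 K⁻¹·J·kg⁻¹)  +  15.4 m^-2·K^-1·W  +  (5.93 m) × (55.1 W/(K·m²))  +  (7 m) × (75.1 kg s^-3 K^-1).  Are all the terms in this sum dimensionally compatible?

No

Dimensions:
  (587 kg·m⁻¹·s⁻¹) × (39.84 K⁻¹·J·kg⁻¹):  [kg·m⁻¹·s⁻¹] · [m²·s⁻²·K⁻¹] = kg·m·s⁻³·K⁻¹
  15.4 m^-2·K^-1·W:  W·m⁻²·K⁻¹ = J·s⁻¹·m⁻²·K⁻¹ = kg·s⁻³·K⁻¹
  (5.93 m) × (55.1 W/(K·m²)):  [m] · [kg·s⁻³·K⁻¹] = kg·m·s⁻³·K⁻¹
  (7 m) × (75.1 kg s^-3 K^-1):  [m] · [kg·s⁻³·K⁻¹] = kg·m·s⁻³·K⁻¹
The terms do not share a single dimension (kg·m·s⁻³·K⁻¹ vs kg·s⁻³·K⁻¹).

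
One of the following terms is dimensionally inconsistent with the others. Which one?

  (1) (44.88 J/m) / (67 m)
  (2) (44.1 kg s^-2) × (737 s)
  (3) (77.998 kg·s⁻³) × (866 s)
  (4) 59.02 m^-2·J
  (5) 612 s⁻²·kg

(2)

Work out the base dimensions of each:
  (1) [kg·m·s⁻²] / [m] = kg·s⁻²
  (2) [kg·s⁻²] · [s] = kg·s⁻¹
  (3) [kg·s⁻³] · [s] = kg·s⁻²
  (4) J·m⁻² = N·m·m⁻² = kg·s⁻²
  (5) kg·s⁻²
All reduce to kg·s⁻² except (2), which is kg·s⁻¹.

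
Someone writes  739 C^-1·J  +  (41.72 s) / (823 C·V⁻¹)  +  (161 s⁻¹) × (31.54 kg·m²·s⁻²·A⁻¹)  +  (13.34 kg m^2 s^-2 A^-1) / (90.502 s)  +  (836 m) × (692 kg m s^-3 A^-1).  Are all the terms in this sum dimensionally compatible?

No

In SI base units:
  739 C^-1·J:  J·C⁻¹ = N·m·(s·A)⁻¹ = kg·m²·s⁻³·A⁻¹
  (41.72 s) / (823 C·V⁻¹):  [s] / [kg⁻¹·m⁻²·s⁴·A²] = kg·m²·s⁻³·A⁻²
  (161 s⁻¹) × (31.54 kg·m²·s⁻²·A⁻¹):  [s⁻¹] · [kg·m²·s⁻²·A⁻¹] = kg·m²·s⁻³·A⁻¹
  (13.34 kg m^2 s^-2 A^-1) / (90.502 s):  [kg·m²·s⁻²·A⁻¹] / [s] = kg·m²·s⁻³·A⁻¹
  (836 m) × (692 kg m s^-3 A^-1):  [m] · [kg·m·s⁻³·A⁻¹] = kg·m²·s⁻³·A⁻¹
The terms do not share a single dimension (kg·m²·s⁻³·A⁻² vs kg·m²·s⁻³·A⁻¹).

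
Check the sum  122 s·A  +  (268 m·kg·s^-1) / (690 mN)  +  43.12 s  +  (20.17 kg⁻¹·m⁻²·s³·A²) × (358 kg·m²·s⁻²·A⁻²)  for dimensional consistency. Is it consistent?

Expand each in SI base units:
  122 s·A:  A·s = s·A
  (268 m·kg·s^-1) / (690 mN):  [kg·m·s⁻¹] / [kg·m·s⁻²] = s
  43.12 s:  s
  (20.17 kg⁻¹·m⁻²·s³·A²) × (358 kg·m²·s⁻²·A⁻²):  [kg⁻¹·m⁻²·s³·A²] · [kg·m²·s⁻²·A⁻²] = s
The terms do not share a single dimension (s vs s·A).

No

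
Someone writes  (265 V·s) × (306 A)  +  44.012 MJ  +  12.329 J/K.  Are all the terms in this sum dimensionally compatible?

No

Dimensions:
  (265 V·s) × (306 A):  [kg·m²·s⁻²·A⁻¹] · [A] = kg·m²·s⁻²
  44.012 MJ:  J = N·m = kg·m²·s⁻²
  12.329 J/K:  J·K⁻¹ = N·m·K⁻¹ = kg·m²·s⁻²·K⁻¹
The terms do not share a single dimension (kg·m²·s⁻² vs kg·m²·s⁻²·K⁻¹).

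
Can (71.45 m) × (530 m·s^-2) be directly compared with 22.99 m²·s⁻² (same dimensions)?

In SI base units:
  (71.45 m) × (530 m·s^-2):  [m] · [m·s⁻²] = m²·s⁻²
  22.99 m²·s⁻²:  m²·s⁻²
Both are m²·s⁻², so they have the same dimensions and can be added.

Yes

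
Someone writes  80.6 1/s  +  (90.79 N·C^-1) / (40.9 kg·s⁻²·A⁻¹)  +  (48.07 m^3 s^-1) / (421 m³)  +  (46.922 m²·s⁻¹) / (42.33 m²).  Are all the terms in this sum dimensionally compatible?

No

Reduce each to base SI dimensions:
  80.6 1/s:  s⁻¹
  (90.79 N·C^-1) / (40.9 kg·s⁻²·A⁻¹):  [kg·m·s⁻³·A⁻¹] / [kg·s⁻²·A⁻¹] = m·s⁻¹
  (48.07 m^3 s^-1) / (421 m³):  [m³·s⁻¹] / [m³] = s⁻¹
  (46.922 m²·s⁻¹) / (42.33 m²):  [m²·s⁻¹] / [m²] = s⁻¹
The terms do not share a single dimension (m·s⁻¹ vs s⁻¹).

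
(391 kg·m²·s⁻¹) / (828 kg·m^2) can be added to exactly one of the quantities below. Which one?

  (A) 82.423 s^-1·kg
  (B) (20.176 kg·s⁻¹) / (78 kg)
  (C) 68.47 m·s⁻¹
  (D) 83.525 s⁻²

Reference: [kg·m²·s⁻¹] / [kg·m²] = s⁻¹.
Each option:
  (A) kg·s⁻¹
  (B) [kg·s⁻¹] / [kg] = s⁻¹  ← same
  (C) m·s⁻¹
  (D) s⁻²
Only (B) matches s⁻¹.

(B)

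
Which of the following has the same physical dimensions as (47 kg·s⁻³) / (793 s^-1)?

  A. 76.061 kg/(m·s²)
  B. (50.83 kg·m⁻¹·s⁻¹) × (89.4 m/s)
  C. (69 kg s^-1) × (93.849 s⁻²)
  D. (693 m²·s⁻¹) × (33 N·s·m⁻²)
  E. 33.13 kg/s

B.

Reference: [kg·s⁻³] / [s⁻¹] = kg·s⁻².
Each option:
  A. kg·m⁻¹·s⁻²
  B. [kg·m⁻¹·s⁻¹] · [m·s⁻¹] = kg·s⁻²  ← same
  C. [kg·s⁻¹] · [s⁻²] = kg·s⁻³
  D. [m²·s⁻¹] · [kg·m⁻¹·s⁻¹] = kg·m·s⁻²
  E. kg·s⁻¹
Only B. matches kg·s⁻².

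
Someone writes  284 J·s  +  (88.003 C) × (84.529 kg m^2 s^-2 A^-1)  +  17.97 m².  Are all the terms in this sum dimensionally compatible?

No

Dimensions:
  284 J·s:  J·s = N·m·s = kg·m²·s⁻¹
  (88.003 C) × (84.529 kg m^2 s^-2 A^-1):  [s·A] · [kg·m²·s⁻²·A⁻¹] = kg·m²·s⁻¹
  17.97 m²:  m²
The terms do not share a single dimension (kg·m²·s⁻¹ vs m²).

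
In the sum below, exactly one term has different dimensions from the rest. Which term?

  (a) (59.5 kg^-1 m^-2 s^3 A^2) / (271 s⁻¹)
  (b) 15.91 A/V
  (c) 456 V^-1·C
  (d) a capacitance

In SI base units:
  (a) [kg⁻¹·m⁻²·s³·A²] / [s⁻¹] = kg⁻¹·m⁻²·s⁴·A²
  (b) A·V⁻¹ = A·(J·C⁻¹)⁻¹ = kg⁻¹·m⁻²·s³·A²
  (c) C·V⁻¹ = s·A·(J·C⁻¹)⁻¹ = kg⁻¹·m⁻²·s⁴·A²
  (d) [capacitance] = kg⁻¹·m⁻²·s⁴·A²
All reduce to kg⁻¹·m⁻²·s⁴·A² except (b), which is kg⁻¹·m⁻²·s³·A².

(b)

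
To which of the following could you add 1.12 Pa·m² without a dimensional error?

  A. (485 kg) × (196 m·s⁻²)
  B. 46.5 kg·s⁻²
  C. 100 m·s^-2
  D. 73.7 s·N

Reference: Pa·m² = N·m⁻²·m² = kg·m·s⁻².
Each option:
  A. [kg] · [m·s⁻²] = kg·m·s⁻²  ← same
  B. kg·s⁻²
  C. m·s⁻²
  D. N·s = kg·m·s⁻²·s = kg·m·s⁻¹
Only A. matches kg·m·s⁻².

A.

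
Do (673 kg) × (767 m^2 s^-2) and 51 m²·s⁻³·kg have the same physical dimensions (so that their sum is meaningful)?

No

In SI base units:
  (673 kg) × (767 m^2 s^-2):  [kg] · [m²·s⁻²] = kg·m²·s⁻²
  51 m²·s⁻³·kg:  kg·m²·s⁻³
kg·m²·s⁻² ≠ kg·m²·s⁻³, so they cannot be added.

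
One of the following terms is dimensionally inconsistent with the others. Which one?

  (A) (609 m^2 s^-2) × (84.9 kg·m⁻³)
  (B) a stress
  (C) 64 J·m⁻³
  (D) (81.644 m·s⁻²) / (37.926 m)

(D)

Reduce each to base SI dimensions:
  (A) [m²·s⁻²] · [kg·m⁻³] = kg·m⁻¹·s⁻²
  (B) [stress] = kg·m⁻¹·s⁻²
  (C) J·m⁻³ = N·m·m⁻³ = kg·m⁻¹·s⁻²
  (D) [m·s⁻²] / [m] = s⁻²
All reduce to kg·m⁻¹·s⁻² except (D), which is s⁻².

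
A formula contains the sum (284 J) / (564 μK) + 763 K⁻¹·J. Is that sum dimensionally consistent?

Yes

Work out the base dimensions of each:
  (284 J) / (564 μK):  [kg·m²·s⁻²] / [K] = kg·m²·s⁻²·K⁻¹
  763 K⁻¹·J:  J·K⁻¹ = N·m·K⁻¹ = kg·m²·s⁻²·K⁻¹
Both are kg·m²·s⁻²·K⁻¹, so they have the same dimensions and can be added.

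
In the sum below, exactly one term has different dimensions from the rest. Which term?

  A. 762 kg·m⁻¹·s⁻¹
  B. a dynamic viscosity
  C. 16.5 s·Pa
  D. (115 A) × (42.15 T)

In SI base units:
  A. kg·m⁻¹·s⁻¹
  B. [dynamic viscosity] = kg·m⁻¹·s⁻¹
  C. Pa·s = N·m⁻²·s = kg·m⁻¹·s⁻¹
  D. [A] · [kg·s⁻²·A⁻¹] = kg·s⁻²
All reduce to kg·m⁻¹·s⁻¹ except D., which is kg·s⁻².

D.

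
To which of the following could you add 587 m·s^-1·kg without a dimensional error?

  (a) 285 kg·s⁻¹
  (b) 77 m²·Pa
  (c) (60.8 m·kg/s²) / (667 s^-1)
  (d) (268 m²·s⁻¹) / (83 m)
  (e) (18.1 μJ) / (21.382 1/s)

Reference: kg·m·s⁻¹.
Each option:
  (a) kg·s⁻¹
  (b) Pa·m² = N·m⁻²·m² = kg·m·s⁻²
  (c) [kg·m·s⁻²] / [s⁻¹] = kg·m·s⁻¹  ← same
  (d) [m²·s⁻¹] / [m] = m·s⁻¹
  (e) [kg·m²·s⁻²] / [s⁻¹] = kg·m²·s⁻¹
Only (c) matches kg·m·s⁻¹.

(c)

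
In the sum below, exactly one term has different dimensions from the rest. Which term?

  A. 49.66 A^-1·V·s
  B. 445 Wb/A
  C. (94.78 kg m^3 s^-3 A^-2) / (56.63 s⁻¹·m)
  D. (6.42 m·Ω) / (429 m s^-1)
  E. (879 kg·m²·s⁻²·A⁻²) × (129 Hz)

Reduce each to base SI dimensions:
  A. V·s·A⁻¹ = J·C⁻¹·s·A⁻¹ = kg·m²·s⁻²·A⁻²
  B. Wb·A⁻¹ = V·s·A⁻¹ = kg·m²·s⁻²·A⁻²
  C. [kg·m³·s⁻³·A⁻²] / [m·s⁻¹] = kg·m²·s⁻²·A⁻²
  D. [kg·m³·s⁻³·A⁻²] / [m·s⁻¹] = kg·m²·s⁻²·A⁻²
  E. [kg·m²·s⁻²·A⁻²] · [s⁻¹] = kg·m²·s⁻³·A⁻²
All reduce to kg·m²·s⁻²·A⁻² except E., which is kg·m²·s⁻³·A⁻².

E.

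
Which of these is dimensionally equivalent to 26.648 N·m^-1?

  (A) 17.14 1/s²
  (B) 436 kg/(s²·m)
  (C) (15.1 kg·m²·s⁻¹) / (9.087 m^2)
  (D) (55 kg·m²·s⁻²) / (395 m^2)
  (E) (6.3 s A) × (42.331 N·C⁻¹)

Reference: N·m⁻¹ = kg·m·s⁻²·m⁻¹ = kg·s⁻².
Each option:
  (A) s⁻²
  (B) kg·m⁻¹·s⁻²
  (C) [kg·m²·s⁻¹] / [m²] = kg·s⁻¹
  (D) [kg·m²·s⁻²] / [m²] = kg·s⁻²  ← same
  (E) [s·A] · [kg·m·s⁻³·A⁻¹] = kg·m·s⁻²
Only (D) matches kg·s⁻².

(D)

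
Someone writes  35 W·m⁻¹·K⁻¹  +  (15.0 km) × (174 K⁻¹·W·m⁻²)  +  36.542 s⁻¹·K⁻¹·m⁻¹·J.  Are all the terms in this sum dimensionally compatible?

Expand each in SI base units:
  35 W·m⁻¹·K⁻¹:  W·m⁻¹·K⁻¹ = J·s⁻¹·m⁻¹·K⁻¹ = kg·m·s⁻³·K⁻¹
  (15.0 km) × (174 K⁻¹·W·m⁻²):  [m] · [kg·s⁻³·K⁻¹] = kg·m·s⁻³·K⁻¹
  36.542 s⁻¹·K⁻¹·m⁻¹·J:  J·s⁻¹·m⁻¹·K⁻¹ = N·m·s⁻¹·m⁻¹·K⁻¹ = kg·m·s⁻³·K⁻¹
Every term reduces to kg·m·s⁻³·K⁻¹.

Yes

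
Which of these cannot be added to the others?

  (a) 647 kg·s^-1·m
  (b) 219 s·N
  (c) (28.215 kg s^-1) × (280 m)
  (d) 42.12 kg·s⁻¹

(d)

In SI base units:
  (a) kg·m·s⁻¹
  (b) N·s = kg·m·s⁻²·s = kg·m·s⁻¹
  (c) [kg·s⁻¹] · [m] = kg·m·s⁻¹
  (d) kg·s⁻¹
All reduce to kg·m·s⁻¹ except (d), which is kg·s⁻¹.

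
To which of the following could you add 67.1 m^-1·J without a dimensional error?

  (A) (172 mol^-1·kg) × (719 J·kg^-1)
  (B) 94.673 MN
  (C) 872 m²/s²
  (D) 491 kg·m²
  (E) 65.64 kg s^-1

(B)

Reference: J·m⁻¹ = N·m·m⁻¹ = kg·m·s⁻².
Each option:
  (A) [kg·mol⁻¹] · [m²·s⁻²] = kg·m²·s⁻²·mol⁻¹
  (B) N = kg·m·s⁻²  ← same
  (C) m²·s⁻²
  (D) kg·m²
  (E) kg·s⁻¹
Only (B) matches kg·m·s⁻².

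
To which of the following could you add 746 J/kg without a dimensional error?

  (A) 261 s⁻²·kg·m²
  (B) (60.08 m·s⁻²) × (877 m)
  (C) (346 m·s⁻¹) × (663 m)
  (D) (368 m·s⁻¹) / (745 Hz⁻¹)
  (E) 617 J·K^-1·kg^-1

Reference: J·kg⁻¹ = N·m·kg⁻¹ = m²·s⁻².
Each option:
  (A) kg·m²·s⁻²
  (B) [m·s⁻²] · [m] = m²·s⁻²  ← same
  (C) [m·s⁻¹] · [m] = m²·s⁻¹
  (D) [m·s⁻¹] / [s] = m·s⁻²
  (E) J·kg⁻¹·K⁻¹ = N·m·kg⁻¹·K⁻¹ = m²·s⁻²·K⁻¹
Only (B) matches m²·s⁻².

(B)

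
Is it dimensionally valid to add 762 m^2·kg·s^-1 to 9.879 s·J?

Dimensions:
  762 m^2·kg·s^-1:  kg·m²·s⁻¹
  9.879 s·J:  J·s = N·m·s = kg·m²·s⁻¹
Both are kg·m²·s⁻¹, so they have the same dimensions and can be added.

Yes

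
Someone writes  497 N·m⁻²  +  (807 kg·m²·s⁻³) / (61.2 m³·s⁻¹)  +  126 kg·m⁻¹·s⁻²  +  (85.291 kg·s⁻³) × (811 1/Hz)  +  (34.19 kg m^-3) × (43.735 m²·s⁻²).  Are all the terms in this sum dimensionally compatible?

Work out the base dimensions of each:
  497 N·m⁻²:  N·m⁻² = kg·m·s⁻²·m⁻² = kg·m⁻¹·s⁻²
  (807 kg·m²·s⁻³) / (61.2 m³·s⁻¹):  [kg·m²·s⁻³] / [m³·s⁻¹] = kg·m⁻¹·s⁻²
  126 kg·m⁻¹·s⁻²:  kg·m⁻¹·s⁻²
  (85.291 kg·s⁻³) × (811 1/Hz):  [kg·s⁻³] · [s] = kg·s⁻²
  (34.19 kg m^-3) × (43.735 m²·s⁻²):  [kg·m⁻³] · [m²·s⁻²] = kg·m⁻¹·s⁻²
The terms do not share a single dimension (kg·m⁻¹·s⁻² vs kg·s⁻²).

No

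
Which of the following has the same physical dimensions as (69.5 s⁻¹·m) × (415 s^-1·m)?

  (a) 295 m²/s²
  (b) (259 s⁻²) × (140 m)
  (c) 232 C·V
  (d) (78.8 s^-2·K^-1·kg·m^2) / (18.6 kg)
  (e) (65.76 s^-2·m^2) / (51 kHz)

Reference: [m·s⁻¹] · [m·s⁻¹] = m²·s⁻².
Each option:
  (a) m²·s⁻²  ← same
  (b) [s⁻²] · [m] = m·s⁻²
  (c) C·V = s·A·J·C⁻¹ = kg·m²·s⁻²
  (d) [kg·m²·s⁻²·K⁻¹] / [kg] = m²·s⁻²·K⁻¹
  (e) [m²·s⁻²] / [s⁻¹] = m²·s⁻¹
Only (a) matches m²·s⁻².

(a)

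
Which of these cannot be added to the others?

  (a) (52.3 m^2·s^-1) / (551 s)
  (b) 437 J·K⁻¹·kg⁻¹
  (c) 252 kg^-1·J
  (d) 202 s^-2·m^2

Expand each in SI base units:
  (a) [m²·s⁻¹] / [s] = m²·s⁻²
  (b) J·kg⁻¹·K⁻¹ = N·m·kg⁻¹·K⁻¹ = m²·s⁻²·K⁻¹
  (c) J·kg⁻¹ = N·m·kg⁻¹ = m²·s⁻²
  (d) m²·s⁻²
All reduce to m²·s⁻² except (b), which is m²·s⁻²·K⁻¹.

(b)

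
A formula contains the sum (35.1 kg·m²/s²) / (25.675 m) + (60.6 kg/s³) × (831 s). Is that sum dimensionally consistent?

No

Expand each in SI base units:
  (35.1 kg·m²/s²) / (25.675 m):  [kg·m²·s⁻²] / [m] = kg·m·s⁻²
  (60.6 kg/s³) × (831 s):  [kg·s⁻³] · [s] = kg·s⁻²
kg·m·s⁻² ≠ kg·s⁻², so they cannot be added.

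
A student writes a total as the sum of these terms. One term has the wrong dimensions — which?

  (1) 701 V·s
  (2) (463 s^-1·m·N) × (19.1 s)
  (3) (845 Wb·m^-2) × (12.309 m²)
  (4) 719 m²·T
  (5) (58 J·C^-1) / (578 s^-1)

Work out the base dimensions of each:
  (1) V·s = J·C⁻¹·s = kg·m²·s⁻²·A⁻¹
  (2) [kg·m²·s⁻³] · [s] = kg·m²·s⁻²
  (3) [kg·s⁻²·A⁻¹] · [m²] = kg·m²·s⁻²·A⁻¹
  (4) T·m² = Wb·m⁻²·m² = kg·m²·s⁻²·A⁻¹
  (5) [kg·m²·s⁻³·A⁻¹] / [s⁻¹] = kg·m²·s⁻²·A⁻¹
All reduce to kg·m²·s⁻²·A⁻¹ except (2), which is kg·m²·s⁻².

(2)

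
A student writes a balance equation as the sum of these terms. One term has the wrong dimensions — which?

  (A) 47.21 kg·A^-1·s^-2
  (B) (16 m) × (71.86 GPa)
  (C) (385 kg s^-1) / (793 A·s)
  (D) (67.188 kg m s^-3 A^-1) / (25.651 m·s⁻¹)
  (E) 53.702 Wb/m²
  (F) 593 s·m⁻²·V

Reduce each to base SI dimensions:
  (A) kg·s⁻²·A⁻¹
  (B) [m] · [kg·m⁻¹·s⁻²] = kg·s⁻²
  (C) [kg·s⁻¹] / [s·A] = kg·s⁻²·A⁻¹
  (D) [kg·m·s⁻³·A⁻¹] / [m·s⁻¹] = kg·s⁻²·A⁻¹
  (E) Wb·m⁻² = V·s·m⁻² = kg·s⁻²·A⁻¹
  (F) V·s·m⁻² = J·C⁻¹·s·m⁻² = kg·s⁻²·A⁻¹
All reduce to kg·s⁻²·A⁻¹ except (B), which is kg·s⁻².

(B)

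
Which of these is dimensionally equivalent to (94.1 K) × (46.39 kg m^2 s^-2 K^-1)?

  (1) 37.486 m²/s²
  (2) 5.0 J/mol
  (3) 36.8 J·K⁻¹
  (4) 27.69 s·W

Reference: [K] · [kg·m²·s⁻²·K⁻¹] = kg·m²·s⁻².
Each option:
  (1) m²·s⁻²
  (2) J·mol⁻¹ = N·m·mol⁻¹ = kg·m²·s⁻²·mol⁻¹
  (3) J·K⁻¹ = N·m·K⁻¹ = kg·m²·s⁻²·K⁻¹
  (4) W·s = J·s⁻¹·s = kg·m²·s⁻²  ← same
Only (4) matches kg·m²·s⁻².

(4)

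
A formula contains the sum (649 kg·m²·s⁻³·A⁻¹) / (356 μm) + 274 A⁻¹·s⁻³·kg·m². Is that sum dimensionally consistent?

Expand each in SI base units:
  (649 kg·m²·s⁻³·A⁻¹) / (356 μm):  [kg·m²·s⁻³·A⁻¹] / [m] = kg·m·s⁻³·A⁻¹
  274 A⁻¹·s⁻³·kg·m²:  kg·m²·s⁻³·A⁻¹
kg·m·s⁻³·A⁻¹ ≠ kg·m²·s⁻³·A⁻¹, so they cannot be added.

No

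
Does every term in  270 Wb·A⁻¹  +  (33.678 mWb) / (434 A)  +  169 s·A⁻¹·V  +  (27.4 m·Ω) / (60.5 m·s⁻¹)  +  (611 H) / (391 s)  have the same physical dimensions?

No

Reduce each to base SI dimensions:
  270 Wb·A⁻¹:  Wb·A⁻¹ = V·s·A⁻¹ = kg·m²·s⁻²·A⁻²
  (33.678 mWb) / (434 A):  [kg·m²·s⁻²·A⁻¹] / [A] = kg·m²·s⁻²·A⁻²
  169 s·A⁻¹·V:  V·s·A⁻¹ = J·C⁻¹·s·A⁻¹ = kg·m²·s⁻²·A⁻²
  (27.4 m·Ω) / (60.5 m·s⁻¹):  [kg·m³·s⁻³·A⁻²] / [m·s⁻¹] = kg·m²·s⁻²·A⁻²
  (611 H) / (391 s):  [kg·m²·s⁻²·A⁻²] / [s] = kg·m²·s⁻³·A⁻²
The terms do not share a single dimension (kg·m²·s⁻²·A⁻² vs kg·m²·s⁻³·A⁻²).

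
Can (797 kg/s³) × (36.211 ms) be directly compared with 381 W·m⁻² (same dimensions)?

No

Reduce each to base SI dimensions:
  (797 kg/s³) × (36.211 ms):  [kg·s⁻³] · [s] = kg·s⁻²
  381 W·m⁻²:  W·m⁻² = J·s⁻¹·m⁻² = kg·s⁻³
kg·s⁻² ≠ kg·s⁻³, so they cannot be added.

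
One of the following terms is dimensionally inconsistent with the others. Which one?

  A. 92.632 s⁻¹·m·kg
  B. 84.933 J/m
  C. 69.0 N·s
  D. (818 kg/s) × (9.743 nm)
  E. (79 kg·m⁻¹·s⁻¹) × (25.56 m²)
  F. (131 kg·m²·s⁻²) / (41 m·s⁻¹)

Work out the base dimensions of each:
  A. kg·m·s⁻¹
  B. J·m⁻¹ = N·m·m⁻¹ = kg·m·s⁻²
  C. N·s = kg·m·s⁻²·s = kg·m·s⁻¹
  D. [kg·s⁻¹] · [m] = kg·m·s⁻¹
  E. [kg·m⁻¹·s⁻¹] · [m²] = kg·m·s⁻¹
  F. [kg·m²·s⁻²] / [m·s⁻¹] = kg·m·s⁻¹
All reduce to kg·m·s⁻¹ except B., which is kg·m·s⁻².

B.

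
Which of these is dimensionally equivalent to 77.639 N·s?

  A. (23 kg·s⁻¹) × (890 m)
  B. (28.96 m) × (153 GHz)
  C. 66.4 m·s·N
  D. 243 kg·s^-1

Reference: N·s = kg·m·s⁻²·s = kg·m·s⁻¹.
Each option:
  A. [kg·s⁻¹] · [m] = kg·m·s⁻¹  ← same
  B. [m] · [s⁻¹] = m·s⁻¹
  C. N·m·s = kg·m·s⁻²·m·s = kg·m²·s⁻¹
  D. kg·s⁻¹
Only A. matches kg·m·s⁻¹.

A.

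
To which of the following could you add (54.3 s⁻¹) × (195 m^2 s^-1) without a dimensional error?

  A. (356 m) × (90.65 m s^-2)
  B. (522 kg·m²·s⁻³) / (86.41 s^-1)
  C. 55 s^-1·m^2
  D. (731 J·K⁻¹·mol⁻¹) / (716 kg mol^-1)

A.

Reference: [s⁻¹] · [m²·s⁻¹] = m²·s⁻².
Each option:
  A. [m] · [m·s⁻²] = m²·s⁻²  ← same
  B. [kg·m²·s⁻³] / [s⁻¹] = kg·m²·s⁻²
  C. m²·s⁻¹
  D. [kg·m²·s⁻²·K⁻¹·mol⁻¹] / [kg·mol⁻¹] = m²·s⁻²·K⁻¹
Only A. matches m²·s⁻².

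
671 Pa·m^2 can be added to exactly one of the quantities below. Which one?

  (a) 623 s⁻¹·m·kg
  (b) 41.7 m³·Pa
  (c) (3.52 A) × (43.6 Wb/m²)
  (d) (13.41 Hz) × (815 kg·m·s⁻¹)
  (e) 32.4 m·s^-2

Reference: Pa·m² = N·m⁻²·m² = kg·m·s⁻².
Each option:
  (a) kg·m·s⁻¹
  (b) Pa·m³ = N·m⁻²·m³ = kg·m²·s⁻²
  (c) [A] · [kg·s⁻²·A⁻¹] = kg·s⁻²
  (d) [s⁻¹] · [kg·m·s⁻¹] = kg·m·s⁻²  ← same
  (e) m·s⁻²
Only (d) matches kg·m·s⁻².

(d)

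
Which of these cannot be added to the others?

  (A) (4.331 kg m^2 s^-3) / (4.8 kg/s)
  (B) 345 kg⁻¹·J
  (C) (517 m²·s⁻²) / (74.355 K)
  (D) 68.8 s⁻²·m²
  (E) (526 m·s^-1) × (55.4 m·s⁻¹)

(C)

Reduce each to base SI dimensions:
  (A) [kg·m²·s⁻³] / [kg·s⁻¹] = m²·s⁻²
  (B) J·kg⁻¹ = N·m·kg⁻¹ = m²·s⁻²
  (C) [m²·s⁻²] / [K] = m²·s⁻²·K⁻¹
  (D) m²·s⁻²
  (E) [m·s⁻¹] · [m·s⁻¹] = m²·s⁻²
All reduce to m²·s⁻² except (C), which is m²·s⁻²·K⁻¹.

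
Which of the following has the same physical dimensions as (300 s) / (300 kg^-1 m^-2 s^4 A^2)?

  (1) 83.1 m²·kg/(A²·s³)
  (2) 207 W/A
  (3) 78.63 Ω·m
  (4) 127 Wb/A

Reference: [s] / [kg⁻¹·m⁻²·s⁴·A²] = kg·m²·s⁻³·A⁻².
Each option:
  (1) kg·m²·s⁻³·A⁻²  ← same
  (2) W·A⁻¹ = J·s⁻¹·A⁻¹ = kg·m²·s⁻³·A⁻¹
  (3) Ω·m = V·A⁻¹·m = kg·m³·s⁻³·A⁻²
  (4) Wb·A⁻¹ = V·s·A⁻¹ = kg·m²·s⁻²·A⁻²
Only (1) matches kg·m²·s⁻³·A⁻².

(1)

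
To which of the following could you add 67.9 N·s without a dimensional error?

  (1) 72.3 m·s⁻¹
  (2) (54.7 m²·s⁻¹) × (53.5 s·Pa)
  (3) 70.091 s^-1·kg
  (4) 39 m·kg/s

Reference: N·s = kg·m·s⁻²·s = kg·m·s⁻¹.
Each option:
  (1) m·s⁻¹
  (2) [m²·s⁻¹] · [kg·m⁻¹·s⁻¹] = kg·m·s⁻²
  (3) kg·s⁻¹
  (4) kg·m·s⁻¹  ← same
Only (4) matches kg·m·s⁻¹.

(4)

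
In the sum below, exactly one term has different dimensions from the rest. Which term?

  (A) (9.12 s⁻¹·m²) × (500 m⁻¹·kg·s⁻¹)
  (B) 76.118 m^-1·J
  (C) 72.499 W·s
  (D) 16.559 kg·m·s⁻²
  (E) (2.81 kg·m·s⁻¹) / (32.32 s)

(C)

In SI base units:
  (A) [m²·s⁻¹] · [kg·m⁻¹·s⁻¹] = kg·m·s⁻²
  (B) J·m⁻¹ = N·m·m⁻¹ = kg·m·s⁻²
  (C) W·s = J·s⁻¹·s = kg·m²·s⁻²
  (D) kg·m·s⁻²
  (E) [kg·m·s⁻¹] / [s] = kg·m·s⁻²
All reduce to kg·m·s⁻² except (C), which is kg·m²·s⁻².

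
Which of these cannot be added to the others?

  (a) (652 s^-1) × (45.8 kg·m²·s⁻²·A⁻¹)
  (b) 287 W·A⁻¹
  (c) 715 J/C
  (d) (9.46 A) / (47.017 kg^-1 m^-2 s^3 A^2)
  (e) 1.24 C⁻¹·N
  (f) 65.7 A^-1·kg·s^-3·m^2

(e)

Work out the base dimensions of each:
  (a) [s⁻¹] · [kg·m²·s⁻²·A⁻¹] = kg·m²·s⁻³·A⁻¹
  (b) W·A⁻¹ = J·s⁻¹·A⁻¹ = kg·m²·s⁻³·A⁻¹
  (c) J·C⁻¹ = N·m·(s·A)⁻¹ = kg·m²·s⁻³·A⁻¹
  (d) [A] / [kg⁻¹·m⁻²·s³·A²] = kg·m²·s⁻³·A⁻¹
  (e) N·C⁻¹ = kg·m·s⁻²·(s·A)⁻¹ = kg·m·s⁻³·A⁻¹
  (f) kg·m²·s⁻³·A⁻¹
All reduce to kg·m²·s⁻³·A⁻¹ except (e), which is kg·m·s⁻³·A⁻¹.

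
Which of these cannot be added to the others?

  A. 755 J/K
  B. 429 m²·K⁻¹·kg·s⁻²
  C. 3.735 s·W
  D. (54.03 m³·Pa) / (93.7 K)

Dimensions:
  A. J·K⁻¹ = N·m·K⁻¹ = kg·m²·s⁻²·K⁻¹
  B. kg·m²·s⁻²·K⁻¹
  C. W·s = J·s⁻¹·s = kg·m²·s⁻²
  D. [kg·m²·s⁻²] / [K] = kg·m²·s⁻²·K⁻¹
All reduce to kg·m²·s⁻²·K⁻¹ except C., which is kg·m²·s⁻².

C.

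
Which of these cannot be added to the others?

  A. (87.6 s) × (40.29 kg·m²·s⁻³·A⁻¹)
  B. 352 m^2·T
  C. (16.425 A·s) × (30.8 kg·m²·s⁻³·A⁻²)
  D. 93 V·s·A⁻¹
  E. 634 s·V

In SI base units:
  A. [s] · [kg·m²·s⁻³·A⁻¹] = kg·m²·s⁻²·A⁻¹
  B. T·m² = Wb·m⁻²·m² = kg·m²·s⁻²·A⁻¹
  C. [s·A] · [kg·m²·s⁻³·A⁻²] = kg·m²·s⁻²·A⁻¹
  D. V·s·A⁻¹ = J·C⁻¹·s·A⁻¹ = kg·m²·s⁻²·A⁻²
  E. V·s = J·C⁻¹·s = kg·m²·s⁻²·A⁻¹
All reduce to kg·m²·s⁻²·A⁻¹ except D., which is kg·m²·s⁻²·A⁻².

D.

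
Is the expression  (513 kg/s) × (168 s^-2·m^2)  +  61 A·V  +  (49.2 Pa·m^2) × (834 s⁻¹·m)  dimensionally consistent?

Dimensions:
  (513 kg/s) × (168 s^-2·m^2):  [kg·s⁻¹] · [m²·s⁻²] = kg·m²·s⁻³
  61 A·V:  V·A = J·C⁻¹·A = kg·m²·s⁻³
  (49.2 Pa·m^2) × (834 s⁻¹·m):  [kg·m·s⁻²] · [m·s⁻¹] = kg·m²·s⁻³
Every term reduces to kg·m²·s⁻³.

Yes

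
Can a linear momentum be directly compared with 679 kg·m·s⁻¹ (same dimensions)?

Yes

In SI base units:
  a linear momentum:  [linear momentum] = kg·m·s⁻¹
  679 kg·m·s⁻¹:  kg·m·s⁻¹
Both are kg·m·s⁻¹, so they have the same dimensions and can be added.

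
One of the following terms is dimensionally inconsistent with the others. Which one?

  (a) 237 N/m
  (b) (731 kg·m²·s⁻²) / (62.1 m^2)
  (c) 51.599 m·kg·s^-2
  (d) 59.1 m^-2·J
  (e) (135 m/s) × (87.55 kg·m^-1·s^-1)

Reduce each to base SI dimensions:
  (a) N·m⁻¹ = kg·m·s⁻²·m⁻¹ = kg·s⁻²
  (b) [kg·m²·s⁻²] / [m²] = kg·s⁻²
  (c) kg·m·s⁻²
  (d) J·m⁻² = N·m·m⁻² = kg·s⁻²
  (e) [m·s⁻¹] · [kg·m⁻¹·s⁻¹] = kg·s⁻²
All reduce to kg·s⁻² except (c), which is kg·m·s⁻².

(c)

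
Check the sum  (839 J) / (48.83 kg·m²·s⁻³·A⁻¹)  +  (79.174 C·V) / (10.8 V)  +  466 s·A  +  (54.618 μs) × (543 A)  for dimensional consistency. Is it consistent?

Yes

Dimensions:
  (839 J) / (48.83 kg·m²·s⁻³·A⁻¹):  [kg·m²·s⁻²] / [kg·m²·s⁻³·A⁻¹] = s·A
  (79.174 C·V) / (10.8 V):  [kg·m²·s⁻²] / [kg·m²·s⁻³·A⁻¹] = s·A
  466 s·A:  A·s = s·A
  (54.618 μs) × (543 A):  [s] · [A] = s·A
Every term reduces to s·A.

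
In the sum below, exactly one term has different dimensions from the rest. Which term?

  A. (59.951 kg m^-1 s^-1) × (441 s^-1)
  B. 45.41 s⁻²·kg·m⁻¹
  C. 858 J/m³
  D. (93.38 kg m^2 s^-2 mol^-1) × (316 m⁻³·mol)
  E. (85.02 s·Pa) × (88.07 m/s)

E.

Reduce each to base SI dimensions:
  A. [kg·m⁻¹·s⁻¹] · [s⁻¹] = kg·m⁻¹·s⁻²
  B. kg·m⁻¹·s⁻²
  C. J·m⁻³ = N·m·m⁻³ = kg·m⁻¹·s⁻²
  D. [kg·m²·s⁻²·mol⁻¹] · [m⁻³·mol] = kg·m⁻¹·s⁻²
  E. [kg·m⁻¹·s⁻¹] · [m·s⁻¹] = kg·s⁻²
All reduce to kg·m⁻¹·s⁻² except E., which is kg·s⁻².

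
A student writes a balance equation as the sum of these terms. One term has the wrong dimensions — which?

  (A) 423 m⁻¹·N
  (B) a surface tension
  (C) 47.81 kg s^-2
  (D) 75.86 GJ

(D)

Reduce each to base SI dimensions:
  (A) N·m⁻¹ = kg·m·s⁻²·m⁻¹ = kg·s⁻²
  (B) [surface tension] = kg·s⁻²
  (C) kg·s⁻²
  (D) J = N·m = kg·m²·s⁻²
All reduce to kg·s⁻² except (D), which is kg·m²·s⁻².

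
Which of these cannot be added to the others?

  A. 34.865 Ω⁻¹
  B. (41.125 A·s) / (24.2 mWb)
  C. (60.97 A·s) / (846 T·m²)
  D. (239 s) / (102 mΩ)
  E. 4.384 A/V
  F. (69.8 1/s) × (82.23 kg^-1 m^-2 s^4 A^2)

Reduce each to base SI dimensions:
  A. Ω⁻¹ = (V·A⁻¹)⁻¹ = kg⁻¹·m⁻²·s³·A²
  B. [s·A] / [kg·m²·s⁻²·A⁻¹] = kg⁻¹·m⁻²·s³·A²
  C. [s·A] / [kg·m²·s⁻²·A⁻¹] = kg⁻¹·m⁻²·s³·A²
  D. [s] / [kg·m²·s⁻³·A⁻²] = kg⁻¹·m⁻²·s⁴·A²
  E. A·V⁻¹ = A·(J·C⁻¹)⁻¹ = kg⁻¹·m⁻²·s³·A²
  F. [s⁻¹] · [kg⁻¹·m⁻²·s⁴·A²] = kg⁻¹·m⁻²·s³·A²
All reduce to kg⁻¹·m⁻²·s³·A² except D., which is kg⁻¹·m⁻²·s⁴·A².

D.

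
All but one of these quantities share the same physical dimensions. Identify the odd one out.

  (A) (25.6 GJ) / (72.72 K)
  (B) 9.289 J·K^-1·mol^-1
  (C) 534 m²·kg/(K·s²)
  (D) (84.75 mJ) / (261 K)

(B)

In SI base units:
  (A) [kg·m²·s⁻²] / [K] = kg·m²·s⁻²·K⁻¹
  (B) J·mol⁻¹·K⁻¹ = N·m·mol⁻¹·K⁻¹ = kg·m²·s⁻²·K⁻¹·mol⁻¹
  (C) kg·m²·s⁻²·K⁻¹
  (D) [kg·m²·s⁻²] / [K] = kg·m²·s⁻²·K⁻¹
All reduce to kg·m²·s⁻²·K⁻¹ except (B), which is kg·m²·s⁻²·K⁻¹·mol⁻¹.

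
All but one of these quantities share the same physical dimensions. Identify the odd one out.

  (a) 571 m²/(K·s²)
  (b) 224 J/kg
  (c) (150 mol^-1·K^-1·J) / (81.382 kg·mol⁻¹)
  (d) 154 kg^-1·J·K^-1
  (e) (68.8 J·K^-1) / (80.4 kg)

(b)

Reduce each to base SI dimensions:
  (a) m²·s⁻²·K⁻¹
  (b) J·kg⁻¹ = N·m·kg⁻¹ = m²·s⁻²
  (c) [kg·m²·s⁻²·K⁻¹·mol⁻¹] / [kg·mol⁻¹] = m²·s⁻²·K⁻¹
  (d) J·kg⁻¹·K⁻¹ = N·m·kg⁻¹·K⁻¹ = m²·s⁻²·K⁻¹
  (e) [kg·m²·s⁻²·K⁻¹] / [kg] = m²·s⁻²·K⁻¹
All reduce to m²·s⁻²·K⁻¹ except (b), which is m²·s⁻².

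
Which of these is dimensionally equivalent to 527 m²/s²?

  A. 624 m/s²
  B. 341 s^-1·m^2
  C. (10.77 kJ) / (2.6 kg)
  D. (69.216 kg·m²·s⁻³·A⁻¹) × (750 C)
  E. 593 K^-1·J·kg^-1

C.

Reference: m²·s⁻².
Each option:
  A. m·s⁻²
  B. m²·s⁻¹
  C. [kg·m²·s⁻²] / [kg] = m²·s⁻²  ← same
  D. [kg·m²·s⁻³·A⁻¹] · [s·A] = kg·m²·s⁻²
  E. J·kg⁻¹·K⁻¹ = N·m·kg⁻¹·K⁻¹ = m²·s⁻²·K⁻¹
Only C. matches m²·s⁻².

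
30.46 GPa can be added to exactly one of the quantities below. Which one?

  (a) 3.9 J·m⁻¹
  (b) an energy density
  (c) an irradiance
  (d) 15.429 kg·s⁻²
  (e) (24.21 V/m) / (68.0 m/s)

Reference: Pa = N·m⁻² = kg·m⁻¹·s⁻².
Each option:
  (a) J·m⁻¹ = N·m·m⁻¹ = kg·m·s⁻²
  (b) [energy density] = kg·m⁻¹·s⁻²  ← same
  (c) [irradiance] = kg·s⁻³
  (d) kg·s⁻²
  (e) [kg·m·s⁻³·A⁻¹] / [m·s⁻¹] = kg·s⁻²·A⁻¹
Only (b) matches kg·m⁻¹·s⁻².

(b)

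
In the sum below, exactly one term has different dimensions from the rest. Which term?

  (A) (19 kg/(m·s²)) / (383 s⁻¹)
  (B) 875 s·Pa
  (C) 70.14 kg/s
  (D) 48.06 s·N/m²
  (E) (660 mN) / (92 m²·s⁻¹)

Work out the base dimensions of each:
  (A) [kg·m⁻¹·s⁻²] / [s⁻¹] = kg·m⁻¹·s⁻¹
  (B) Pa·s = N·m⁻²·s = kg·m⁻¹·s⁻¹
  (C) kg·s⁻¹
  (D) N·s·m⁻² = kg·m·s⁻²·s·m⁻² = kg·m⁻¹·s⁻¹
  (E) [kg·m·s⁻²] / [m²·s⁻¹] = kg·m⁻¹·s⁻¹
All reduce to kg·m⁻¹·s⁻¹ except (C), which is kg·s⁻¹.

(C)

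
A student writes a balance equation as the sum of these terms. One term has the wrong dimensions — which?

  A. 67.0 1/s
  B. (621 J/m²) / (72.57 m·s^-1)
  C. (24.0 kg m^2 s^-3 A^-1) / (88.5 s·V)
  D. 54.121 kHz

B.

Work out the base dimensions of each:
  A. s⁻¹
  B. [kg·s⁻²] / [m·s⁻¹] = kg·m⁻¹·s⁻¹
  C. [kg·m²·s⁻³·A⁻¹] / [kg·m²·s⁻²·A⁻¹] = s⁻¹
  D. Hz = s⁻¹
All reduce to s⁻¹ except B., which is kg·m⁻¹·s⁻¹.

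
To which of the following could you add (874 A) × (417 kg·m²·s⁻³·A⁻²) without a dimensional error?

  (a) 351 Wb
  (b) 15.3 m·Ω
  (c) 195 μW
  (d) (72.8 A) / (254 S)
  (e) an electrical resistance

Reference: [A] · [kg·m²·s⁻³·A⁻²] = kg·m²·s⁻³·A⁻¹.
Each option:
  (a) Wb = V·s = kg·m²·s⁻²·A⁻¹
  (b) Ω·m = V·A⁻¹·m = kg·m³·s⁻³·A⁻²
  (c) W = J·s⁻¹ = kg·m²·s⁻³
  (d) [A] / [kg⁻¹·m⁻²·s³·A²] = kg·m²·s⁻³·A⁻¹  ← same
  (e) [electrical resistance] = kg·m²·s⁻³·A⁻²
Only (d) matches kg·m²·s⁻³·A⁻¹.

(d)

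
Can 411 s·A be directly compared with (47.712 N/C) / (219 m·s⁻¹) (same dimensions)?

In SI base units:
  411 s·A:  s·A
  (47.712 N/C) / (219 m·s⁻¹):  [kg·m·s⁻³·A⁻¹] / [m·s⁻¹] = kg·s⁻²·A⁻¹
s·A ≠ kg·s⁻²·A⁻¹, so they cannot be added.

No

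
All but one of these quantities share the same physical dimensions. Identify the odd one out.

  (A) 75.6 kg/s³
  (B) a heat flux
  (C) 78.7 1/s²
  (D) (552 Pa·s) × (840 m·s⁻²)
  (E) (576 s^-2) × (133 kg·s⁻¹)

(C)

Expand each in SI base units:
  (A) kg·s⁻³
  (B) [heat flux] = kg·s⁻³
  (C) s⁻²
  (D) [kg·m⁻¹·s⁻¹] · [m·s⁻²] = kg·s⁻³
  (E) [s⁻²] · [kg·s⁻¹] = kg·s⁻³
All reduce to kg·s⁻³ except (C), which is s⁻².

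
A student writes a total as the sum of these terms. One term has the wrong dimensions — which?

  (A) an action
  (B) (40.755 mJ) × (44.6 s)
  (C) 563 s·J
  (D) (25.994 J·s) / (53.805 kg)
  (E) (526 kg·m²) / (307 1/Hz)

(D)

Work out the base dimensions of each:
  (A) [action] = kg·m²·s⁻¹
  (B) [kg·m²·s⁻²] · [s] = kg·m²·s⁻¹
  (C) J·s = N·m·s = kg·m²·s⁻¹
  (D) [kg·m²·s⁻¹] / [kg] = m²·s⁻¹
  (E) [kg·m²] / [s] = kg·m²·s⁻¹
All reduce to kg·m²·s⁻¹ except (D), which is m²·s⁻¹.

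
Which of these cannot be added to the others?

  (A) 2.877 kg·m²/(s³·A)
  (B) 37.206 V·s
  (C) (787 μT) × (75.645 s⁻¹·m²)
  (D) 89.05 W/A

(B)

In SI base units:
  (A) kg·m²·s⁻³·A⁻¹
  (B) V·s = J·C⁻¹·s = kg·m²·s⁻²·A⁻¹
  (C) [kg·s⁻²·A⁻¹] · [m²·s⁻¹] = kg·m²·s⁻³·A⁻¹
  (D) W·A⁻¹ = J·s⁻¹·A⁻¹ = kg·m²·s⁻³·A⁻¹
All reduce to kg·m²·s⁻³·A⁻¹ except (B), which is kg·m²·s⁻²·A⁻¹.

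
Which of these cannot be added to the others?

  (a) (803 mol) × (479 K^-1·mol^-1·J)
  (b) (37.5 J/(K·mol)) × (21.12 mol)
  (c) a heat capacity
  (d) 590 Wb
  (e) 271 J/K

Dimensions:
  (a) [mol] · [kg·m²·s⁻²·K⁻¹·mol⁻¹] = kg·m²·s⁻²·K⁻¹
  (b) [kg·m²·s⁻²·K⁻¹·mol⁻¹] · [mol] = kg·m²·s⁻²·K⁻¹
  (c) [heat capacity] = kg·m²·s⁻²·K⁻¹
  (d) Wb = V·s = kg·m²·s⁻²·A⁻¹
  (e) J·K⁻¹ = N·m·K⁻¹ = kg·m²·s⁻²·K⁻¹
All reduce to kg·m²·s⁻²·K⁻¹ except (d), which is kg·m²·s⁻²·A⁻¹.

(d)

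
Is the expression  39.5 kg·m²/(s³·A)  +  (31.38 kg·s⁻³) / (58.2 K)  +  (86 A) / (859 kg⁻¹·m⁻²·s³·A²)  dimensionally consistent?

No

Dimensions:
  39.5 kg·m²/(s³·A):  kg·m²·s⁻³·A⁻¹
  (31.38 kg·s⁻³) / (58.2 K):  [kg·s⁻³] / [K] = kg·s⁻³·K⁻¹
  (86 A) / (859 kg⁻¹·m⁻²·s³·A²):  [A] / [kg⁻¹·m⁻²·s³·A²] = kg·m²·s⁻³·A⁻¹
The terms do not share a single dimension (kg·m²·s⁻³·A⁻¹ vs kg·s⁻³·K⁻¹).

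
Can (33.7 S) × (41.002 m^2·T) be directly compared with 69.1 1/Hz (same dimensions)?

No

Work out the base dimensions of each:
  (33.7 S) × (41.002 m^2·T):  [kg⁻¹·m⁻²·s³·A²] · [kg·m²·s⁻²·A⁻¹] = s·A
  69.1 1/Hz:  Hz⁻¹ = (s⁻¹)⁻¹ = s
s·A ≠ s, so they cannot be added.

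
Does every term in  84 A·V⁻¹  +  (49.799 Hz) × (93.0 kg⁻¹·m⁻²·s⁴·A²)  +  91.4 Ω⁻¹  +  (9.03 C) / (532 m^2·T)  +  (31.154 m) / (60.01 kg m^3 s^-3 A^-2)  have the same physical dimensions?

Reduce each to base SI dimensions:
  84 A·V⁻¹:  A·V⁻¹ = A·(J·C⁻¹)⁻¹ = kg⁻¹·m⁻²·s³·A²
  (49.799 Hz) × (93.0 kg⁻¹·m⁻²·s⁴·A²):  [s⁻¹] · [kg⁻¹·m⁻²·s⁴·A²] = kg⁻¹·m⁻²·s³·A²
  91.4 Ω⁻¹:  Ω⁻¹ = (V·A⁻¹)⁻¹ = kg⁻¹·m⁻²·s³·A²
  (9.03 C) / (532 m^2·T):  [s·A] / [kg·m²·s⁻²·A⁻¹] = kg⁻¹·m⁻²·s³·A²
  (31.154 m) / (60.01 kg m^3 s^-3 A^-2):  [m] / [kg·m³·s⁻³·A⁻²] = kg⁻¹·m⁻²·s³·A²
Every term reduces to kg⁻¹·m⁻²·s³·A².

Yes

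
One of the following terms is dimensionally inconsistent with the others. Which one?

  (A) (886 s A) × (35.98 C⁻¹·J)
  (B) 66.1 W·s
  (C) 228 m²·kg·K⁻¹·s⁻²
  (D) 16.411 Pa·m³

In SI base units:
  (A) [s·A] · [kg·m²·s⁻³·A⁻¹] = kg·m²·s⁻²
  (B) W·s = J·s⁻¹·s = kg·m²·s⁻²
  (C) kg·m²·s⁻²·K⁻¹
  (D) Pa·m³ = N·m⁻²·m³ = kg·m²·s⁻²
All reduce to kg·m²·s⁻² except (C), which is kg·m²·s⁻²·K⁻¹.

(C)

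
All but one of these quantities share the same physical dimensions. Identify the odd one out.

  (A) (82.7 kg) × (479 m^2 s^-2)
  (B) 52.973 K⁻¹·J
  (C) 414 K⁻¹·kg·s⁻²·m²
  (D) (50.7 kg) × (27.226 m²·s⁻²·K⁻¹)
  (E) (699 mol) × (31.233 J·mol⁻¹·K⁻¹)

(A)

Expand each in SI base units:
  (A) [kg] · [m²·s⁻²] = kg·m²·s⁻²
  (B) J·K⁻¹ = N·m·K⁻¹ = kg·m²·s⁻²·K⁻¹
  (C) kg·m²·s⁻²·K⁻¹
  (D) [kg] · [m²·s⁻²·K⁻¹] = kg·m²·s⁻²·K⁻¹
  (E) [mol] · [kg·m²·s⁻²·K⁻¹·mol⁻¹] = kg·m²·s⁻²·K⁻¹
All reduce to kg·m²·s⁻²·K⁻¹ except (A), which is kg·m²·s⁻².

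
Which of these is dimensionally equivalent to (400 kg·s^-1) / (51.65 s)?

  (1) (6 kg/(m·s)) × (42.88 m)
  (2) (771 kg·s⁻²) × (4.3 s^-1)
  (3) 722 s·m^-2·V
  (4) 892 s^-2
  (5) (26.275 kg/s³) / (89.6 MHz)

Reference: [kg·s⁻¹] / [s] = kg·s⁻².
Each option:
  (1) [kg·m⁻¹·s⁻¹] · [m] = kg·s⁻¹
  (2) [kg·s⁻²] · [s⁻¹] = kg·s⁻³
  (3) V·s·m⁻² = J·C⁻¹·s·m⁻² = kg·s⁻²·A⁻¹
  (4) s⁻²
  (5) [kg·s⁻³] / [s⁻¹] = kg·s⁻²  ← same
Only (5) matches kg·s⁻².

(5)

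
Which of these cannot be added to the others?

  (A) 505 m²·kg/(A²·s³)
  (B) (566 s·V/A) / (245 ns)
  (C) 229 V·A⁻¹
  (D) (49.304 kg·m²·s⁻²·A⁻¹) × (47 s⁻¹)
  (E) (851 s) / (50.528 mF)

Reduce each to base SI dimensions:
  (A) kg·m²·s⁻³·A⁻²
  (B) [kg·m²·s⁻²·A⁻²] / [s] = kg·m²·s⁻³·A⁻²
  (C) V·A⁻¹ = J·C⁻¹·A⁻¹ = kg·m²·s⁻³·A⁻²
  (D) [kg·m²·s⁻²·A⁻¹] · [s⁻¹] = kg·m²·s⁻³·A⁻¹
  (E) [s] / [kg⁻¹·m⁻²·s⁴·A²] = kg·m²·s⁻³·A⁻²
All reduce to kg·m²·s⁻³·A⁻² except (D), which is kg·m²·s⁻³·A⁻¹.

(D)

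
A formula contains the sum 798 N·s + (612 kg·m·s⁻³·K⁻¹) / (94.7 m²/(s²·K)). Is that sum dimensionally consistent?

No

Dimensions:
  798 N·s:  N·s = kg·m·s⁻²·s = kg·m·s⁻¹
  (612 kg·m·s⁻³·K⁻¹) / (94.7 m²/(s²·K)):  [kg·m·s⁻³·K⁻¹] / [m²·s⁻²·K⁻¹] = kg·m⁻¹·s⁻¹
kg·m·s⁻¹ ≠ kg·m⁻¹·s⁻¹, so they cannot be added.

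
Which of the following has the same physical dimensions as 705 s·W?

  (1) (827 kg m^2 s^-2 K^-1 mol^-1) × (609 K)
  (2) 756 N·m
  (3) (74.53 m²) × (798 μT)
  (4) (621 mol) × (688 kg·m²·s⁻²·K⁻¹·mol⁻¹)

Reference: W·s = J·s⁻¹·s = kg·m²·s⁻².
Each option:
  (1) [kg·m²·s⁻²·K⁻¹·mol⁻¹] · [K] = kg·m²·s⁻²·mol⁻¹
  (2) N·m = kg·m·s⁻²·m = kg·m²·s⁻²  ← same
  (3) [m²] · [kg·s⁻²·A⁻¹] = kg·m²·s⁻²·A⁻¹
  (4) [mol] · [kg·m²·s⁻²·K⁻¹·mol⁻¹] = kg·m²·s⁻²·K⁻¹
Only (2) matches kg·m²·s⁻².

(2)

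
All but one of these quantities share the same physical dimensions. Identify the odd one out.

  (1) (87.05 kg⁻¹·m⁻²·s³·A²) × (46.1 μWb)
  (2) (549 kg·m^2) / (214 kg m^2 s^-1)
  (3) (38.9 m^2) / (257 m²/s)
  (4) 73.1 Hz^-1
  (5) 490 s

(1)

Expand each in SI base units:
  (1) [kg⁻¹·m⁻²·s³·A²] · [kg·m²·s⁻²·A⁻¹] = s·A
  (2) [kg·m²] / [kg·m²·s⁻¹] = s
  (3) [m²] / [m²·s⁻¹] = s
  (4) Hz⁻¹ = (s⁻¹)⁻¹ = s
  (5) s
All reduce to s except (1), which is s·A.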